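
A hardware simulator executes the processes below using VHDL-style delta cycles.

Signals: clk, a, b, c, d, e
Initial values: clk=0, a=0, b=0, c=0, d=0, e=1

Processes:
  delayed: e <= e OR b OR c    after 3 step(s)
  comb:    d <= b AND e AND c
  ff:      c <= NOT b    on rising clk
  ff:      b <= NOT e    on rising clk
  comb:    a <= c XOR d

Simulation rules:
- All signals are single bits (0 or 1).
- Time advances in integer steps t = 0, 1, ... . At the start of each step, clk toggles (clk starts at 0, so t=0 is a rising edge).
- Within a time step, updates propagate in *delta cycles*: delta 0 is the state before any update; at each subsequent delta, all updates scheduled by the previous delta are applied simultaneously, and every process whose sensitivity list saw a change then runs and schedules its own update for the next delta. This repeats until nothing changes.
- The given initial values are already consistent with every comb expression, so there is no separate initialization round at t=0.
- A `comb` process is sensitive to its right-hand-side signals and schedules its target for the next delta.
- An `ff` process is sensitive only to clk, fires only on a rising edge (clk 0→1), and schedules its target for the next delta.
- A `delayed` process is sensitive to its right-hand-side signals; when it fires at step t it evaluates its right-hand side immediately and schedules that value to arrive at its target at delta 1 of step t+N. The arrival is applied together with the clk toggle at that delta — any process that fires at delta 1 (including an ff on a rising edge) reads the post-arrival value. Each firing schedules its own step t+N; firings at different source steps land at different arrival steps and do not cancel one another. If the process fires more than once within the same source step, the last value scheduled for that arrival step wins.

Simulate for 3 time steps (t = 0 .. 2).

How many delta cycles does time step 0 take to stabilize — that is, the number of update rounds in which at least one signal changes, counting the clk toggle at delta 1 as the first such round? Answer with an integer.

3

t0.Δ0 c=0 clk=0 a=0 e=1 d=0 b=0
t0.Δ1 c=0 clk=1 a=0 e=1 d=0 b=0
t0.Δ2 c=1 clk=1 a=0 e=1 d=0 b=0
t0.Δ3 c=1 clk=1 a=1 e=1 d=0 b=0
t1.Δ0 c=1 clk=1 a=1 e=1 d=0 b=0
t1.Δ1 c=1 clk=0 a=1 e=1 d=0 b=0
t2.Δ0 c=1 clk=0 a=1 e=1 d=0 b=0
t2.Δ1 c=1 clk=1 a=1 e=1 d=0 b=0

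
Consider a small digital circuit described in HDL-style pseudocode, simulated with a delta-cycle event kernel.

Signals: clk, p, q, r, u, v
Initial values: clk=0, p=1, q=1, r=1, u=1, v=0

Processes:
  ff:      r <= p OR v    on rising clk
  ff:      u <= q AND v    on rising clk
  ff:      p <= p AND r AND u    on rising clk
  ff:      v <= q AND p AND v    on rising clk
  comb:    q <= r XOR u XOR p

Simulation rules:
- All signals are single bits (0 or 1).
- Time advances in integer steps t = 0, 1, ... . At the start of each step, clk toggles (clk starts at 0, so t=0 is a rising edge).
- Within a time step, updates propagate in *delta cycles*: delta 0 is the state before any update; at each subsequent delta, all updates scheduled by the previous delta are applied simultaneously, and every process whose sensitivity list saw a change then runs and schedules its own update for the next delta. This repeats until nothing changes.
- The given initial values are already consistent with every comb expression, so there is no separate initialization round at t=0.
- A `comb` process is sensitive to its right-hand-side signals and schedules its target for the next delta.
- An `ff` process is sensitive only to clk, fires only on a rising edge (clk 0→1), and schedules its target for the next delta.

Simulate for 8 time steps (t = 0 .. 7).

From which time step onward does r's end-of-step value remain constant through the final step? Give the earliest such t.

4

[bits: q,p,u,clk,r,v]
t=0: Δ0=111010 Δ1=111110 Δ2=110110 Δ3=010110 | 3Δ
t=1: Δ0=010110 Δ1=010010 | 1Δ
t=2: Δ0=010010 Δ1=010110 Δ2=000110 Δ3=100110 | 3Δ
t=3: Δ0=100110 Δ1=100010 | 1Δ
t=4: Δ0=100010 Δ1=100110 Δ2=100100 Δ3=000100 | 3Δ
t=5: Δ0=000100 Δ1=000000 | 1Δ
t=6: Δ0=000000 Δ1=000100 | 1Δ
t=7: Δ0=000100 Δ1=000000 | 1Δ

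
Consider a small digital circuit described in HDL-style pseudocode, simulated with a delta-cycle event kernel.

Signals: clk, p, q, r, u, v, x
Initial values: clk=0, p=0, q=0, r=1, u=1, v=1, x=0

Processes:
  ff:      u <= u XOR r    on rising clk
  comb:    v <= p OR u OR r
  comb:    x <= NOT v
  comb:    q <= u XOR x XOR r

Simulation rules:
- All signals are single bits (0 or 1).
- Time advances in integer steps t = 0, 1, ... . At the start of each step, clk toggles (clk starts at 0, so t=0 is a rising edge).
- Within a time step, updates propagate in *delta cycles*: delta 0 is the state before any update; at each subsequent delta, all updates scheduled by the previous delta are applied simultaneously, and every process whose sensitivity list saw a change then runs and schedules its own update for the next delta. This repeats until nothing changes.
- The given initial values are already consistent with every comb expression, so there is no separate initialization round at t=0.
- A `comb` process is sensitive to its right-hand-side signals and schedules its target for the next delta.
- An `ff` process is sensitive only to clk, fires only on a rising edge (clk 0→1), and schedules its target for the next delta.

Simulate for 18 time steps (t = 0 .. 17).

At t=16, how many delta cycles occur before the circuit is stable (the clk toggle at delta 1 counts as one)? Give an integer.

3

t=0 Δ0: r=1 q=0 x=0 clk=0 p=0 u=1 v=1
  Δ1: clk:0→1
  Δ2: u:1→0
  Δ3: q:0→1
  (3Δ to stable)
t=1 Δ0: r=1 q=1 x=0 clk=1 p=0 u=0 v=1
  Δ1: clk:1→0
  (1Δ to stable)
t=2 Δ0: r=1 q=1 x=0 clk=0 p=0 u=0 v=1
  Δ1: clk:0→1
  Δ2: u:0→1
  Δ3: q:1→0
  (3Δ to stable)
t=3 Δ0: r=1 q=0 x=0 clk=1 p=0 u=1 v=1
  Δ1: clk:1→0
  (1Δ to stable)
t=4 Δ0: r=1 q=0 x=0 clk=0 p=0 u=1 v=1
  Δ1: clk:0→1
  Δ2: u:1→0
  Δ3: q:0→1
  (3Δ to stable)
t=5 Δ0: r=1 q=1 x=0 clk=1 p=0 u=0 v=1
  Δ1: clk:1→0
  (1Δ to stable)
t=6 Δ0: r=1 q=1 x=0 clk=0 p=0 u=0 v=1
  Δ1: clk:0→1
  Δ2: u:0→1
  Δ3: q:1→0
  (3Δ to stable)
t=7 Δ0: r=1 q=0 x=0 clk=1 p=0 u=1 v=1
  Δ1: clk:1→0
  (1Δ to stable)
t=8 Δ0: r=1 q=0 x=0 clk=0 p=0 u=1 v=1
  Δ1: clk:0→1
  Δ2: u:1→0
  Δ3: q:0→1
  (3Δ to stable)
t=9 Δ0: r=1 q=1 x=0 clk=1 p=0 u=0 v=1
  Δ1: clk:1→0
  (1Δ to stable)
t=10 Δ0: r=1 q=1 x=0 clk=0 p=0 u=0 v=1
  Δ1: clk:0→1
  Δ2: u:0→1
  Δ3: q:1→0
  (3Δ to stable)
t=11 Δ0: r=1 q=0 x=0 clk=1 p=0 u=1 v=1
  Δ1: clk:1→0
  (1Δ to stable)
t=12 Δ0: r=1 q=0 x=0 clk=0 p=0 u=1 v=1
  Δ1: clk:0→1
  Δ2: u:1→0
  Δ3: q:0→1
  (3Δ to stable)
t=13 Δ0: r=1 q=1 x=0 clk=1 p=0 u=0 v=1
  Δ1: clk:1→0
  (1Δ to stable)
t=14 Δ0: r=1 q=1 x=0 clk=0 p=0 u=0 v=1
  Δ1: clk:0→1
  Δ2: u:0→1
  Δ3: q:1→0
  (3Δ to stable)
t=15 Δ0: r=1 q=0 x=0 clk=1 p=0 u=1 v=1
  Δ1: clk:1→0
  (1Δ to stable)
t=16 Δ0: r=1 q=0 x=0 clk=0 p=0 u=1 v=1
  Δ1: clk:0→1
  Δ2: u:1→0
  Δ3: q:0→1
  (3Δ to stable)
t=17 Δ0: r=1 q=1 x=0 clk=1 p=0 u=0 v=1
  Δ1: clk:1→0
  (1Δ to stable)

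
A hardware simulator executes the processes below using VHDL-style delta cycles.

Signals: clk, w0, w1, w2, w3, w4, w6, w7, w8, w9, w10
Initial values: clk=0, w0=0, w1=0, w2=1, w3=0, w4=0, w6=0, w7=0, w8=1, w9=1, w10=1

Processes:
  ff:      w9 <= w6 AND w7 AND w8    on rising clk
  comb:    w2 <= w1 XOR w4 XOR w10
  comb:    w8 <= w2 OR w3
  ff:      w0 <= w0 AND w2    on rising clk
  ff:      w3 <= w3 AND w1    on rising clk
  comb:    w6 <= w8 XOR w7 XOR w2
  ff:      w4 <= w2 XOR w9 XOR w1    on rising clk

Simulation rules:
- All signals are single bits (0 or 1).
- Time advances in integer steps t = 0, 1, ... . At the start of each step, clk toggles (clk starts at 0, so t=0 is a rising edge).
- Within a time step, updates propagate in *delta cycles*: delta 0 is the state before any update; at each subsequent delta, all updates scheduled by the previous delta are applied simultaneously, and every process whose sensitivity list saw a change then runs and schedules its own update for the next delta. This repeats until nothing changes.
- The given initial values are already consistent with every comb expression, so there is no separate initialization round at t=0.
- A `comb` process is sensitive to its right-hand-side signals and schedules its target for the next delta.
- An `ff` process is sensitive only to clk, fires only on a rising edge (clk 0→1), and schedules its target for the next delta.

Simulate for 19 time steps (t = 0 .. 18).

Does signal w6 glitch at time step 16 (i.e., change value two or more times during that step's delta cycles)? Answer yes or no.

yes

t0.Δ0 w2=1 w10=1 clk=0 w7=0 w3=0 w1=0 w4=0 w8=1 w9=1 w6=0 w0=0
t0.Δ1 w2=1 w10=1 clk=1 w7=0 w3=0 w1=0 w4=0 w8=1 w9=1 w6=0 w0=0
t0.Δ2 w2=1 w10=1 clk=1 w7=0 w3=0 w1=0 w4=0 w8=1 w9=0 w6=0 w0=0
t1.Δ0 w2=1 w10=1 clk=1 w7=0 w3=0 w1=0 w4=0 w8=1 w9=0 w6=0 w0=0
t1.Δ1 w2=1 w10=1 clk=0 w7=0 w3=0 w1=0 w4=0 w8=1 w9=0 w6=0 w0=0
t2.Δ0 w2=1 w10=1 clk=0 w7=0 w3=0 w1=0 w4=0 w8=1 w9=0 w6=0 w0=0
t2.Δ1 w2=1 w10=1 clk=1 w7=0 w3=0 w1=0 w4=0 w8=1 w9=0 w6=0 w0=0
t2.Δ2 w2=1 w10=1 clk=1 w7=0 w3=0 w1=0 w4=1 w8=1 w9=0 w6=0 w0=0
t2.Δ3 w2=0 w10=1 clk=1 w7=0 w3=0 w1=0 w4=1 w8=1 w9=0 w6=0 w0=0
t2.Δ4 w2=0 w10=1 clk=1 w7=0 w3=0 w1=0 w4=1 w8=0 w9=0 w6=1 w0=0
t2.Δ5 w2=0 w10=1 clk=1 w7=0 w3=0 w1=0 w4=1 w8=0 w9=0 w6=0 w0=0
t3.Δ0 w2=0 w10=1 clk=1 w7=0 w3=0 w1=0 w4=1 w8=0 w9=0 w6=0 w0=0
t3.Δ1 w2=0 w10=1 clk=0 w7=0 w3=0 w1=0 w4=1 w8=0 w9=0 w6=0 w0=0
t4.Δ0 w2=0 w10=1 clk=0 w7=0 w3=0 w1=0 w4=1 w8=0 w9=0 w6=0 w0=0
t4.Δ1 w2=0 w10=1 clk=1 w7=0 w3=0 w1=0 w4=1 w8=0 w9=0 w6=0 w0=0
t4.Δ2 w2=0 w10=1 clk=1 w7=0 w3=0 w1=0 w4=0 w8=0 w9=0 w6=0 w0=0
t4.Δ3 w2=1 w10=1 clk=1 w7=0 w3=0 w1=0 w4=0 w8=0 w9=0 w6=0 w0=0
t4.Δ4 w2=1 w10=1 clk=1 w7=0 w3=0 w1=0 w4=0 w8=1 w9=0 w6=1 w0=0
t4.Δ5 w2=1 w10=1 clk=1 w7=0 w3=0 w1=0 w4=0 w8=1 w9=0 w6=0 w0=0
t5.Δ0 w2=1 w10=1 clk=1 w7=0 w3=0 w1=0 w4=0 w8=1 w9=0 w6=0 w0=0
t5.Δ1 w2=1 w10=1 clk=0 w7=0 w3=0 w1=0 w4=0 w8=1 w9=0 w6=0 w0=0
t6.Δ0 w2=1 w10=1 clk=0 w7=0 w3=0 w1=0 w4=0 w8=1 w9=0 w6=0 w0=0
t6.Δ1 w2=1 w10=1 clk=1 w7=0 w3=0 w1=0 w4=0 w8=1 w9=0 w6=0 w0=0
t6.Δ2 w2=1 w10=1 clk=1 w7=0 w3=0 w1=0 w4=1 w8=1 w9=0 w6=0 w0=0
t6.Δ3 w2=0 w10=1 clk=1 w7=0 w3=0 w1=0 w4=1 w8=1 w9=0 w6=0 w0=0
t6.Δ4 w2=0 w10=1 clk=1 w7=0 w3=0 w1=0 w4=1 w8=0 w9=0 w6=1 w0=0
t6.Δ5 w2=0 w10=1 clk=1 w7=0 w3=0 w1=0 w4=1 w8=0 w9=0 w6=0 w0=0
t7.Δ0 w2=0 w10=1 clk=1 w7=0 w3=0 w1=0 w4=1 w8=0 w9=0 w6=0 w0=0
t7.Δ1 w2=0 w10=1 clk=0 w7=0 w3=0 w1=0 w4=1 w8=0 w9=0 w6=0 w0=0
t8.Δ0 w2=0 w10=1 clk=0 w7=0 w3=0 w1=0 w4=1 w8=0 w9=0 w6=0 w0=0
t8.Δ1 w2=0 w10=1 clk=1 w7=0 w3=0 w1=0 w4=1 w8=0 w9=0 w6=0 w0=0
t8.Δ2 w2=0 w10=1 clk=1 w7=0 w3=0 w1=0 w4=0 w8=0 w9=0 w6=0 w0=0
t8.Δ3 w2=1 w10=1 clk=1 w7=0 w3=0 w1=0 w4=0 w8=0 w9=0 w6=0 w0=0
t8.Δ4 w2=1 w10=1 clk=1 w7=0 w3=0 w1=0 w4=0 w8=1 w9=0 w6=1 w0=0
t8.Δ5 w2=1 w10=1 clk=1 w7=0 w3=0 w1=0 w4=0 w8=1 w9=0 w6=0 w0=0
t9.Δ0 w2=1 w10=1 clk=1 w7=0 w3=0 w1=0 w4=0 w8=1 w9=0 w6=0 w0=0
t9.Δ1 w2=1 w10=1 clk=0 w7=0 w3=0 w1=0 w4=0 w8=1 w9=0 w6=0 w0=0
t10.Δ0 w2=1 w10=1 clk=0 w7=0 w3=0 w1=0 w4=0 w8=1 w9=0 w6=0 w0=0
t10.Δ1 w2=1 w10=1 clk=1 w7=0 w3=0 w1=0 w4=0 w8=1 w9=0 w6=0 w0=0
t10.Δ2 w2=1 w10=1 clk=1 w7=0 w3=0 w1=0 w4=1 w8=1 w9=0 w6=0 w0=0
t10.Δ3 w2=0 w10=1 clk=1 w7=0 w3=0 w1=0 w4=1 w8=1 w9=0 w6=0 w0=0
t10.Δ4 w2=0 w10=1 clk=1 w7=0 w3=0 w1=0 w4=1 w8=0 w9=0 w6=1 w0=0
t10.Δ5 w2=0 w10=1 clk=1 w7=0 w3=0 w1=0 w4=1 w8=0 w9=0 w6=0 w0=0
t11.Δ0 w2=0 w10=1 clk=1 w7=0 w3=0 w1=0 w4=1 w8=0 w9=0 w6=0 w0=0
t11.Δ1 w2=0 w10=1 clk=0 w7=0 w3=0 w1=0 w4=1 w8=0 w9=0 w6=0 w0=0
t12.Δ0 w2=0 w10=1 clk=0 w7=0 w3=0 w1=0 w4=1 w8=0 w9=0 w6=0 w0=0
t12.Δ1 w2=0 w10=1 clk=1 w7=0 w3=0 w1=0 w4=1 w8=0 w9=0 w6=0 w0=0
t12.Δ2 w2=0 w10=1 clk=1 w7=0 w3=0 w1=0 w4=0 w8=0 w9=0 w6=0 w0=0
t12.Δ3 w2=1 w10=1 clk=1 w7=0 w3=0 w1=0 w4=0 w8=0 w9=0 w6=0 w0=0
t12.Δ4 w2=1 w10=1 clk=1 w7=0 w3=0 w1=0 w4=0 w8=1 w9=0 w6=1 w0=0
t12.Δ5 w2=1 w10=1 clk=1 w7=0 w3=0 w1=0 w4=0 w8=1 w9=0 w6=0 w0=0
t13.Δ0 w2=1 w10=1 clk=1 w7=0 w3=0 w1=0 w4=0 w8=1 w9=0 w6=0 w0=0
t13.Δ1 w2=1 w10=1 clk=0 w7=0 w3=0 w1=0 w4=0 w8=1 w9=0 w6=0 w0=0
t14.Δ0 w2=1 w10=1 clk=0 w7=0 w3=0 w1=0 w4=0 w8=1 w9=0 w6=0 w0=0
t14.Δ1 w2=1 w10=1 clk=1 w7=0 w3=0 w1=0 w4=0 w8=1 w9=0 w6=0 w0=0
t14.Δ2 w2=1 w10=1 clk=1 w7=0 w3=0 w1=0 w4=1 w8=1 w9=0 w6=0 w0=0
t14.Δ3 w2=0 w10=1 clk=1 w7=0 w3=0 w1=0 w4=1 w8=1 w9=0 w6=0 w0=0
t14.Δ4 w2=0 w10=1 clk=1 w7=0 w3=0 w1=0 w4=1 w8=0 w9=0 w6=1 w0=0
t14.Δ5 w2=0 w10=1 clk=1 w7=0 w3=0 w1=0 w4=1 w8=0 w9=0 w6=0 w0=0
t15.Δ0 w2=0 w10=1 clk=1 w7=0 w3=0 w1=0 w4=1 w8=0 w9=0 w6=0 w0=0
t15.Δ1 w2=0 w10=1 clk=0 w7=0 w3=0 w1=0 w4=1 w8=0 w9=0 w6=0 w0=0
t16.Δ0 w2=0 w10=1 clk=0 w7=0 w3=0 w1=0 w4=1 w8=0 w9=0 w6=0 w0=0
t16.Δ1 w2=0 w10=1 clk=1 w7=0 w3=0 w1=0 w4=1 w8=0 w9=0 w6=0 w0=0
t16.Δ2 w2=0 w10=1 clk=1 w7=0 w3=0 w1=0 w4=0 w8=0 w9=0 w6=0 w0=0
t16.Δ3 w2=1 w10=1 clk=1 w7=0 w3=0 w1=0 w4=0 w8=0 w9=0 w6=0 w0=0
t16.Δ4 w2=1 w10=1 clk=1 w7=0 w3=0 w1=0 w4=0 w8=1 w9=0 w6=1 w0=0
t16.Δ5 w2=1 w10=1 clk=1 w7=0 w3=0 w1=0 w4=0 w8=1 w9=0 w6=0 w0=0
t17.Δ0 w2=1 w10=1 clk=1 w7=0 w3=0 w1=0 w4=0 w8=1 w9=0 w6=0 w0=0
t17.Δ1 w2=1 w10=1 clk=0 w7=0 w3=0 w1=0 w4=0 w8=1 w9=0 w6=0 w0=0
t18.Δ0 w2=1 w10=1 clk=0 w7=0 w3=0 w1=0 w4=0 w8=1 w9=0 w6=0 w0=0
t18.Δ1 w2=1 w10=1 clk=1 w7=0 w3=0 w1=0 w4=0 w8=1 w9=0 w6=0 w0=0
t18.Δ2 w2=1 w10=1 clk=1 w7=0 w3=0 w1=0 w4=1 w8=1 w9=0 w6=0 w0=0
t18.Δ3 w2=0 w10=1 clk=1 w7=0 w3=0 w1=0 w4=1 w8=1 w9=0 w6=0 w0=0
t18.Δ4 w2=0 w10=1 clk=1 w7=0 w3=0 w1=0 w4=1 w8=0 w9=0 w6=1 w0=0
t18.Δ5 w2=0 w10=1 clk=1 w7=0 w3=0 w1=0 w4=1 w8=0 w9=0 w6=0 w0=0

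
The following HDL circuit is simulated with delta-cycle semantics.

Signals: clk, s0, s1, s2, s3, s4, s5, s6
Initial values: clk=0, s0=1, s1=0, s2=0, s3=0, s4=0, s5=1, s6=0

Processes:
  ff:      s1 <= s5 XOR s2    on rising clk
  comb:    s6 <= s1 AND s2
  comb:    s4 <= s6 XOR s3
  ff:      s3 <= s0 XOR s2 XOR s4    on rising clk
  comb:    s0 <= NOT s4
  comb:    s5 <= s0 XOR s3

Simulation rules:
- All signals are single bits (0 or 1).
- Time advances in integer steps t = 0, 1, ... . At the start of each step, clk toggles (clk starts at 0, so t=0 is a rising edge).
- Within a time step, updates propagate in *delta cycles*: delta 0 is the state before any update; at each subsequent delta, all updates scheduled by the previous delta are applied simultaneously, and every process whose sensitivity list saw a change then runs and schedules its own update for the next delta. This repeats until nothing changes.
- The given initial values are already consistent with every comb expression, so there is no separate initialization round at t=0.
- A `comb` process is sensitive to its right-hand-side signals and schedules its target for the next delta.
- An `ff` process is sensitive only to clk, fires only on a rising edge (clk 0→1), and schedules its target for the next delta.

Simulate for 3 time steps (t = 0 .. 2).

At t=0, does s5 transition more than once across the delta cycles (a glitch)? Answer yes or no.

t0.Δ0 s6=0 s4=0 s0=1 clk=0 s1=0 s3=0 s5=1 s2=0
t0.Δ1 s6=0 s4=0 s0=1 clk=1 s1=0 s3=0 s5=1 s2=0
t0.Δ2 s6=0 s4=0 s0=1 clk=1 s1=1 s3=1 s5=1 s2=0
t0.Δ3 s6=0 s4=1 s0=1 clk=1 s1=1 s3=1 s5=0 s2=0
t0.Δ4 s6=0 s4=1 s0=0 clk=1 s1=1 s3=1 s5=0 s2=0
t0.Δ5 s6=0 s4=1 s0=0 clk=1 s1=1 s3=1 s5=1 s2=0
t1.Δ0 s6=0 s4=1 s0=0 clk=1 s1=1 s3=1 s5=1 s2=0
t1.Δ1 s6=0 s4=1 s0=0 clk=0 s1=1 s3=1 s5=1 s2=0
t2.Δ0 s6=0 s4=1 s0=0 clk=0 s1=1 s3=1 s5=1 s2=0
t2.Δ1 s6=0 s4=1 s0=0 clk=1 s1=1 s3=1 s5=1 s2=0

yes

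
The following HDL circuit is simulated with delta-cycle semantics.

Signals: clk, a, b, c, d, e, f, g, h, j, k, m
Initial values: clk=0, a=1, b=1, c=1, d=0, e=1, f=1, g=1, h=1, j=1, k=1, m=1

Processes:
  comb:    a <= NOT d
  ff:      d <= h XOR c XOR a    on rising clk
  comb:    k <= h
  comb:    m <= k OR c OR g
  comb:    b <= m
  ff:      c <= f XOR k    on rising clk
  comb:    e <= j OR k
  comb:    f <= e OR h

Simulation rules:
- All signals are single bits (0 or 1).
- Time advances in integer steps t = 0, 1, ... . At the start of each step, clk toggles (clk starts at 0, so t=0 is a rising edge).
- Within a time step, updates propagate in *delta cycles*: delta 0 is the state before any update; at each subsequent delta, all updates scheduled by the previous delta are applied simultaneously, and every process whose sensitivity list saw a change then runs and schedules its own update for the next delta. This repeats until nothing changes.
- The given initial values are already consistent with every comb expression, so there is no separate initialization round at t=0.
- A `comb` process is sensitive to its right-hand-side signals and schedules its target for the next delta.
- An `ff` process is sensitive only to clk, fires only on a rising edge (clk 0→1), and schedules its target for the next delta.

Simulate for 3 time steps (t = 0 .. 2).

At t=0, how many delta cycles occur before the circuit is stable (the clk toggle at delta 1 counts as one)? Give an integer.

3

t0.Δ0 d=0 clk=0 a=1 f=1 c=1 h=1 b=1 m=1 g=1 k=1 j=1 e=1
t0.Δ1 d=0 clk=1 a=1 f=1 c=1 h=1 b=1 m=1 g=1 k=1 j=1 e=1
t0.Δ2 d=1 clk=1 a=1 f=1 c=0 h=1 b=1 m=1 g=1 k=1 j=1 e=1
t0.Δ3 d=1 clk=1 a=0 f=1 c=0 h=1 b=1 m=1 g=1 k=1 j=1 e=1
t1.Δ0 d=1 clk=1 a=0 f=1 c=0 h=1 b=1 m=1 g=1 k=1 j=1 e=1
t1.Δ1 d=1 clk=0 a=0 f=1 c=0 h=1 b=1 m=1 g=1 k=1 j=1 e=1
t2.Δ0 d=1 clk=0 a=0 f=1 c=0 h=1 b=1 m=1 g=1 k=1 j=1 e=1
t2.Δ1 d=1 clk=1 a=0 f=1 c=0 h=1 b=1 m=1 g=1 k=1 j=1 e=1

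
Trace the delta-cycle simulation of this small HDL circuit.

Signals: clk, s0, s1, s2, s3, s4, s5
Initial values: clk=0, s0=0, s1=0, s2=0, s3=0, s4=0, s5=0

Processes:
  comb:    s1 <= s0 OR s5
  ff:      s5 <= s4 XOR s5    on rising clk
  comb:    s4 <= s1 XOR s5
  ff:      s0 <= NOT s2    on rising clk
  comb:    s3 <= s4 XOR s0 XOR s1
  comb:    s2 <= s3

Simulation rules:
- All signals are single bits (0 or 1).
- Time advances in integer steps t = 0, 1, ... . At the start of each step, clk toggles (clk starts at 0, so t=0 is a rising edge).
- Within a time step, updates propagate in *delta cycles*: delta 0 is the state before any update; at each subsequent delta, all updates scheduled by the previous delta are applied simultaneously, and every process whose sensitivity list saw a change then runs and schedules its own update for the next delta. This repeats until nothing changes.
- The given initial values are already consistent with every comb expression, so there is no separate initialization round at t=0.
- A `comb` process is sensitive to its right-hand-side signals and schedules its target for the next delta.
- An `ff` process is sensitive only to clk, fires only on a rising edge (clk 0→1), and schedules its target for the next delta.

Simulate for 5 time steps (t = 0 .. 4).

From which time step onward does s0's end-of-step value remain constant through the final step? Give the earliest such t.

t0.Δ0 s0=0 s1=0 clk=0 s2=0 s5=0 s4=0 s3=0
t0.Δ1 s0=0 s1=0 clk=1 s2=0 s5=0 s4=0 s3=0
t0.Δ2 s0=1 s1=0 clk=1 s2=0 s5=0 s4=0 s3=0
t0.Δ3 s0=1 s1=1 clk=1 s2=0 s5=0 s4=0 s3=1
t0.Δ4 s0=1 s1=1 clk=1 s2=1 s5=0 s4=1 s3=0
t0.Δ5 s0=1 s1=1 clk=1 s2=0 s5=0 s4=1 s3=1
t0.Δ6 s0=1 s1=1 clk=1 s2=1 s5=0 s4=1 s3=1
t1.Δ0 s0=1 s1=1 clk=1 s2=1 s5=0 s4=1 s3=1
t1.Δ1 s0=1 s1=1 clk=0 s2=1 s5=0 s4=1 s3=1
t2.Δ0 s0=1 s1=1 clk=0 s2=1 s5=0 s4=1 s3=1
t2.Δ1 s0=1 s1=1 clk=1 s2=1 s5=0 s4=1 s3=1
t2.Δ2 s0=0 s1=1 clk=1 s2=1 s5=1 s4=1 s3=1
t2.Δ3 s0=0 s1=1 clk=1 s2=1 s5=1 s4=0 s3=0
t2.Δ4 s0=0 s1=1 clk=1 s2=0 s5=1 s4=0 s3=1
t2.Δ5 s0=0 s1=1 clk=1 s2=1 s5=1 s4=0 s3=1
t3.Δ0 s0=0 s1=1 clk=1 s2=1 s5=1 s4=0 s3=1
t3.Δ1 s0=0 s1=1 clk=0 s2=1 s5=1 s4=0 s3=1
t4.Δ0 s0=0 s1=1 clk=0 s2=1 s5=1 s4=0 s3=1
t4.Δ1 s0=0 s1=1 clk=1 s2=1 s5=1 s4=0 s3=1

2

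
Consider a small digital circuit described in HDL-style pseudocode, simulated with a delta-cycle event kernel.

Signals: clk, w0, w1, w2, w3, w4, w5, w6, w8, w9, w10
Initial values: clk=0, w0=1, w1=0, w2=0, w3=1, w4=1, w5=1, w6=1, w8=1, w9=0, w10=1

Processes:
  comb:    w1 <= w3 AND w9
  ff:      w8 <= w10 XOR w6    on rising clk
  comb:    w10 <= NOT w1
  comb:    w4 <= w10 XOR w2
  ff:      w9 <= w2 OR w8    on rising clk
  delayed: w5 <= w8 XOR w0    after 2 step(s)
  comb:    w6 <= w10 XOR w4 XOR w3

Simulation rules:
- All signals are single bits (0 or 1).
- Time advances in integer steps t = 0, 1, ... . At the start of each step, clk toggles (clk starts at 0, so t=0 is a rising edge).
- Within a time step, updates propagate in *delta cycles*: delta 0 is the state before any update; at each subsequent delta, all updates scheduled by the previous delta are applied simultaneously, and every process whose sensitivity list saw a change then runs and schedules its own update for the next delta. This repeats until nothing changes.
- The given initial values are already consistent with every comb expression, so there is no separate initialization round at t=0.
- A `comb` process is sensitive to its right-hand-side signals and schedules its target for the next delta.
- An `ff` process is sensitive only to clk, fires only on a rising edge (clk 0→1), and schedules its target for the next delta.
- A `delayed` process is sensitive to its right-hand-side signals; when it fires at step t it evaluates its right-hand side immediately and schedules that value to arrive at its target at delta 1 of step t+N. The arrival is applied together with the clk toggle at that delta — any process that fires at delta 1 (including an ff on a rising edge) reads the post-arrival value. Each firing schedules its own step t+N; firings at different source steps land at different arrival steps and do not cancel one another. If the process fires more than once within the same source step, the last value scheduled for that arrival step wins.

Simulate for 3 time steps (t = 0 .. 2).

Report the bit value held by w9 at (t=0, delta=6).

t0.Δ0 w6=1 w10=1 clk=0 w4=1 w5=1 w9=0 w1=0 w0=1 w2=0 w8=1 w3=1
t0.Δ1 w6=1 w10=1 clk=1 w4=1 w5=1 w9=0 w1=0 w0=1 w2=0 w8=1 w3=1
t0.Δ2 w6=1 w10=1 clk=1 w4=1 w5=1 w9=1 w1=0 w0=1 w2=0 w8=0 w3=1
t0.Δ3 w6=1 w10=1 clk=1 w4=1 w5=1 w9=1 w1=1 w0=1 w2=0 w8=0 w3=1
t0.Δ4 w6=1 w10=0 clk=1 w4=1 w5=1 w9=1 w1=1 w0=1 w2=0 w8=0 w3=1
t0.Δ5 w6=0 w10=0 clk=1 w4=0 w5=1 w9=1 w1=1 w0=1 w2=0 w8=0 w3=1
t0.Δ6 w6=1 w10=0 clk=1 w4=0 w5=1 w9=1 w1=1 w0=1 w2=0 w8=0 w3=1
t1.Δ0 w6=1 w10=0 clk=1 w4=0 w5=1 w9=1 w1=1 w0=1 w2=0 w8=0 w3=1
t1.Δ1 w6=1 w10=0 clk=0 w4=0 w5=1 w9=1 w1=1 w0=1 w2=0 w8=0 w3=1
t2.Δ0 w6=1 w10=0 clk=0 w4=0 w5=1 w9=1 w1=1 w0=1 w2=0 w8=0 w3=1
t2.Δ1 w6=1 w10=0 clk=1 w4=0 w5=1 w9=1 w1=1 w0=1 w2=0 w8=0 w3=1
t2.Δ2 w6=1 w10=0 clk=1 w4=0 w5=1 w9=0 w1=1 w0=1 w2=0 w8=1 w3=1
t2.Δ3 w6=1 w10=0 clk=1 w4=0 w5=1 w9=0 w1=0 w0=1 w2=0 w8=1 w3=1
t2.Δ4 w6=1 w10=1 clk=1 w4=0 w5=1 w9=0 w1=0 w0=1 w2=0 w8=1 w3=1
t2.Δ5 w6=0 w10=1 clk=1 w4=1 w5=1 w9=0 w1=0 w0=1 w2=0 w8=1 w3=1
t2.Δ6 w6=1 w10=1 clk=1 w4=1 w5=1 w9=0 w1=0 w0=1 w2=0 w8=1 w3=1

1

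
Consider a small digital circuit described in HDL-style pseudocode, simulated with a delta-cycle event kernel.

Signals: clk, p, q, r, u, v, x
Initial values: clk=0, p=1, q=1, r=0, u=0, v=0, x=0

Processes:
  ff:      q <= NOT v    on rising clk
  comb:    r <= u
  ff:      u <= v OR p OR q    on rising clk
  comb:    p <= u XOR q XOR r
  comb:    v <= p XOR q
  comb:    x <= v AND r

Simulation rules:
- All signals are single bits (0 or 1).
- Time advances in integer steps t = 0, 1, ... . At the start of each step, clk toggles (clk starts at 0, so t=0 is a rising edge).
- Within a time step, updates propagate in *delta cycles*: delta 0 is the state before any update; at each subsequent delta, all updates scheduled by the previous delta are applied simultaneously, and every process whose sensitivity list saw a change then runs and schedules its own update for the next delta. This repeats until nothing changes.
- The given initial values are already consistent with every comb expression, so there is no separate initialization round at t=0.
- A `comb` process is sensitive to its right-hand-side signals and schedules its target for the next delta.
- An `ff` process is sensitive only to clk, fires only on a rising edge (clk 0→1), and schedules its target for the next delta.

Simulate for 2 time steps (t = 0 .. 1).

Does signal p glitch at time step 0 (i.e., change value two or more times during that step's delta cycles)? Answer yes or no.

yes

[bits: r,x,clk,v,p,u,q]
t=0: Δ0=0000101 Δ1=0010101 Δ2=0010111 Δ3=1010011 Δ4=1011111 Δ5=1110111 Δ6=1010111 | 6Δ
t=1: Δ0=1010111 Δ1=1000111 | 1Δ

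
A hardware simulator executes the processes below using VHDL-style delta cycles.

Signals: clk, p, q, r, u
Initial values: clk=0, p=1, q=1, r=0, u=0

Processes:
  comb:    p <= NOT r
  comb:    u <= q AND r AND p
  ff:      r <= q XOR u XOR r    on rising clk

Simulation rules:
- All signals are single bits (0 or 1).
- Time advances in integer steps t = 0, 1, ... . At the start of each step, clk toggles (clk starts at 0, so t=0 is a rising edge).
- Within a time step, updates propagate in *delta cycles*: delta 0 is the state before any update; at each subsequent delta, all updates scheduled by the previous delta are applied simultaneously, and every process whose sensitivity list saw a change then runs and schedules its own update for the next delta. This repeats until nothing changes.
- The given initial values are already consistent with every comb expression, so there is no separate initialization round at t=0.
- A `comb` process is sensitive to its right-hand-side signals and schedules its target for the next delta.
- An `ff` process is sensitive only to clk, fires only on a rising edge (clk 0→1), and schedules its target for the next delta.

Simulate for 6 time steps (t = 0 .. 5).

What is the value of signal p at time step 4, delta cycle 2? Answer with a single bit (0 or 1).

[bits: r,clk,u,p,q]
t=0: Δ0=00011 Δ1=01011 Δ2=11011 Δ3=11101 Δ4=11001 | 4Δ
t=1: Δ0=11001 Δ1=10001 | 1Δ
t=2: Δ0=10001 Δ1=11001 Δ2=01001 Δ3=01011 | 3Δ
t=3: Δ0=01011 Δ1=00011 | 1Δ
t=4: Δ0=00011 Δ1=01011 Δ2=11011 Δ3=11101 Δ4=11001 | 4Δ
t=5: Δ0=11001 Δ1=10001 | 1Δ

1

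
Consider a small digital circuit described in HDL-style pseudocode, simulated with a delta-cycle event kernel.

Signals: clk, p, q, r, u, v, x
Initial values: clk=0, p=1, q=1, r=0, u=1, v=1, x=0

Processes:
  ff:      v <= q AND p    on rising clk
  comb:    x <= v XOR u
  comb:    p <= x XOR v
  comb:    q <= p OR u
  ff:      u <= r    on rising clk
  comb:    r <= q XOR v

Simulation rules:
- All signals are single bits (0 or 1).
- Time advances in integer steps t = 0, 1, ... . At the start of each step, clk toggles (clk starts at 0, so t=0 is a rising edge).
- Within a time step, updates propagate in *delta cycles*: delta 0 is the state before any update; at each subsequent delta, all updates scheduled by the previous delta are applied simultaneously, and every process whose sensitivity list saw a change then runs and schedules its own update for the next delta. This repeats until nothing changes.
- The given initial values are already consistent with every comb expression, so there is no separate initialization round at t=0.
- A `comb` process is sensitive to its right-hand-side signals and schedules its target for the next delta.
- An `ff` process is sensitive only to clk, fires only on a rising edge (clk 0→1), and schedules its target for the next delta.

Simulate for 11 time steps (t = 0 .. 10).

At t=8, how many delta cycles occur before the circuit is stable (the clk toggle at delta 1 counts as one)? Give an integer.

t=0 Δ0: u=1 x=0 p=1 v=1 q=1 r=0 clk=0
  Δ1: clk:0→1
  Δ2: u:1→0
  Δ3: x:0→1
  Δ4: p:1→0
  Δ5: q:1→0
  Δ6: r:0→1
  (6Δ to stable)
t=1 Δ0: u=0 x=1 p=0 v=1 q=0 r=1 clk=1
  Δ1: clk:1→0
  (1Δ to stable)
t=2 Δ0: u=0 x=1 p=0 v=1 q=0 r=1 clk=0
  Δ1: clk:0→1
  Δ2: u:0→1, v:1→0
  Δ3: p:0→1, q:0→1, r:1→0
  Δ4: r:0→1
  (4Δ to stable)
t=3 Δ0: u=1 x=1 p=1 v=0 q=1 r=1 clk=1
  Δ1: clk:1→0
  (1Δ to stable)
t=4 Δ0: u=1 x=1 p=1 v=0 q=1 r=1 clk=0
  Δ1: clk:0→1
  Δ2: v:0→1
  Δ3: x:1→0, p:1→0, r:1→0
  Δ4: p:0→1
  (4Δ to stable)
t=5 Δ0: u=1 x=0 p=1 v=1 q=1 r=0 clk=1
  Δ1: clk:1→0
  (1Δ to stable)
t=6 Δ0: u=1 x=0 p=1 v=1 q=1 r=0 clk=0
  Δ1: clk:0→1
  Δ2: u:1→0
  Δ3: x:0→1
  Δ4: p:1→0
  Δ5: q:1→0
  Δ6: r:0→1
  (6Δ to stable)
t=7 Δ0: u=0 x=1 p=0 v=1 q=0 r=1 clk=1
  Δ1: clk:1→0
  (1Δ to stable)
t=8 Δ0: u=0 x=1 p=0 v=1 q=0 r=1 clk=0
  Δ1: clk:0→1
  Δ2: u:0→1, v:1→0
  Δ3: p:0→1, q:0→1, r:1→0
  Δ4: r:0→1
  (4Δ to stable)
t=9 Δ0: u=1 x=1 p=1 v=0 q=1 r=1 clk=1
  Δ1: clk:1→0
  (1Δ to stable)
t=10 Δ0: u=1 x=1 p=1 v=0 q=1 r=1 clk=0
  Δ1: clk:0→1
  Δ2: v:0→1
  Δ3: x:1→0, p:1→0, r:1→0
  Δ4: p:0→1
  (4Δ to stable)

4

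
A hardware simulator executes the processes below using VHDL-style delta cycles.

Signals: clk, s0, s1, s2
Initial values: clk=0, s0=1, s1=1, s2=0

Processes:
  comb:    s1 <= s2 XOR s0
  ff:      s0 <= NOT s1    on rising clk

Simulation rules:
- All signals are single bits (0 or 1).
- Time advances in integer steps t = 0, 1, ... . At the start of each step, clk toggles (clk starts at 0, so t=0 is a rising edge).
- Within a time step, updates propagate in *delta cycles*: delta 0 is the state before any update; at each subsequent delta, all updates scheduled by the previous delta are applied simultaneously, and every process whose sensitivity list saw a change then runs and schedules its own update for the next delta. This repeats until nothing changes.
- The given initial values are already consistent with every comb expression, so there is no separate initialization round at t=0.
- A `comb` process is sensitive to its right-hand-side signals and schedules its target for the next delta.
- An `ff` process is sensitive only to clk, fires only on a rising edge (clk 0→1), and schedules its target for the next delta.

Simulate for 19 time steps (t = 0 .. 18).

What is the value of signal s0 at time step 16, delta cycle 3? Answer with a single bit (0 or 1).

[bits: s2,clk,s1,s0]
t=0: Δ0=0011 Δ1=0111 Δ2=0110 Δ3=0100 | 3Δ
t=1: Δ0=0100 Δ1=0000 | 1Δ
t=2: Δ0=0000 Δ1=0100 Δ2=0101 Δ3=0111 | 3Δ
t=3: Δ0=0111 Δ1=0011 | 1Δ
t=4: Δ0=0011 Δ1=0111 Δ2=0110 Δ3=0100 | 3Δ
t=5: Δ0=0100 Δ1=0000 | 1Δ
t=6: Δ0=0000 Δ1=0100 Δ2=0101 Δ3=0111 | 3Δ
t=7: Δ0=0111 Δ1=0011 | 1Δ
t=8: Δ0=0011 Δ1=0111 Δ2=0110 Δ3=0100 | 3Δ
t=9: Δ0=0100 Δ1=0000 | 1Δ
t=10: Δ0=0000 Δ1=0100 Δ2=0101 Δ3=0111 | 3Δ
t=11: Δ0=0111 Δ1=0011 | 1Δ
t=12: Δ0=0011 Δ1=0111 Δ2=0110 Δ3=0100 | 3Δ
t=13: Δ0=0100 Δ1=0000 | 1Δ
t=14: Δ0=0000 Δ1=0100 Δ2=0101 Δ3=0111 | 3Δ
t=15: Δ0=0111 Δ1=0011 | 1Δ
t=16: Δ0=0011 Δ1=0111 Δ2=0110 Δ3=0100 | 3Δ
t=17: Δ0=0100 Δ1=0000 | 1Δ
t=18: Δ0=0000 Δ1=0100 Δ2=0101 Δ3=0111 | 3Δ

0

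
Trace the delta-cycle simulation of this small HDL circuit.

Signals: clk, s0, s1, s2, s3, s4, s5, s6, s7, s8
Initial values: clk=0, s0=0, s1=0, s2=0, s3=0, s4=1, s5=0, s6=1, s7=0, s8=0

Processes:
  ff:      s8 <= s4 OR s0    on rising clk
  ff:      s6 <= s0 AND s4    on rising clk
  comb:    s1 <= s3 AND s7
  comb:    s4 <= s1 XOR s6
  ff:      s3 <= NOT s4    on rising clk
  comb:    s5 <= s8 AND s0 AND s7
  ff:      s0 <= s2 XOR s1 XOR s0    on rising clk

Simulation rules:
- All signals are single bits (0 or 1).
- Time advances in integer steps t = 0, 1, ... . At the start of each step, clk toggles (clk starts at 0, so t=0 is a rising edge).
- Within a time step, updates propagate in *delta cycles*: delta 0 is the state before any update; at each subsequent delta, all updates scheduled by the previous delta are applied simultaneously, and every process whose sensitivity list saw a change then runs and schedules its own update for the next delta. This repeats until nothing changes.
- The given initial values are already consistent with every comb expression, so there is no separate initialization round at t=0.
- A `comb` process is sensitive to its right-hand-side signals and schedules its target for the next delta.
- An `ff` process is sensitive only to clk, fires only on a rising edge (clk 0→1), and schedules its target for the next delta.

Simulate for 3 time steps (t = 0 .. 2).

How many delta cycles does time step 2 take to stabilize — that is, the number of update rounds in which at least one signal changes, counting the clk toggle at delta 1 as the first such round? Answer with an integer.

t0.Δ0 s0=0 s8=0 clk=0 s4=1 s1=0 s2=0 s5=0 s6=1 s7=0 s3=0
t0.Δ1 s0=0 s8=0 clk=1 s4=1 s1=0 s2=0 s5=0 s6=1 s7=0 s3=0
t0.Δ2 s0=0 s8=1 clk=1 s4=1 s1=0 s2=0 s5=0 s6=0 s7=0 s3=0
t0.Δ3 s0=0 s8=1 clk=1 s4=0 s1=0 s2=0 s5=0 s6=0 s7=0 s3=0
t1.Δ0 s0=0 s8=1 clk=1 s4=0 s1=0 s2=0 s5=0 s6=0 s7=0 s3=0
t1.Δ1 s0=0 s8=1 clk=0 s4=0 s1=0 s2=0 s5=0 s6=0 s7=0 s3=0
t2.Δ0 s0=0 s8=1 clk=0 s4=0 s1=0 s2=0 s5=0 s6=0 s7=0 s3=0
t2.Δ1 s0=0 s8=1 clk=1 s4=0 s1=0 s2=0 s5=0 s6=0 s7=0 s3=0
t2.Δ2 s0=0 s8=0 clk=1 s4=0 s1=0 s2=0 s5=0 s6=0 s7=0 s3=1

2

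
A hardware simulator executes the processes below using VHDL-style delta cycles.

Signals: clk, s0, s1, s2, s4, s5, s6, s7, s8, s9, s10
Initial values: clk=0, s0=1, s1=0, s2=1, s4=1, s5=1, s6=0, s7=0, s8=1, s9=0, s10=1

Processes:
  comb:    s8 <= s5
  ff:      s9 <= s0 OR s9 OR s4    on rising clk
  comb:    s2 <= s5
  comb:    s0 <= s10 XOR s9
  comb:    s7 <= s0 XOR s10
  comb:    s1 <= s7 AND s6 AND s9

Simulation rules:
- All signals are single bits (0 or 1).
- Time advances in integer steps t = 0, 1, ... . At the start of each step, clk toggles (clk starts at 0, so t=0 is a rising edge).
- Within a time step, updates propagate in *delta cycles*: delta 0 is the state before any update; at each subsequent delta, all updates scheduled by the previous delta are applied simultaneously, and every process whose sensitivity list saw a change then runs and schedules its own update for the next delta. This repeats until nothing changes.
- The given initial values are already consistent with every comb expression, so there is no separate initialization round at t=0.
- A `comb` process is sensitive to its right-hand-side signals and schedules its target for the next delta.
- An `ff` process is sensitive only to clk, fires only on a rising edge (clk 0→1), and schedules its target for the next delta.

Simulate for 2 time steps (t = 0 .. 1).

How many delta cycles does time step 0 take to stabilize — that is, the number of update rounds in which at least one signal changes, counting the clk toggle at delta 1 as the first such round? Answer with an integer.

[bits: s5,s2,s7,s10,s1,s8,clk,s0,s4,s9,s6]
t=0: Δ0=11010101100 Δ1=11010111100 Δ2=11010111110 Δ3=11010110110 Δ4=11110110110 | 4Δ
t=1: Δ0=11110110110 Δ1=11110100110 | 1Δ

4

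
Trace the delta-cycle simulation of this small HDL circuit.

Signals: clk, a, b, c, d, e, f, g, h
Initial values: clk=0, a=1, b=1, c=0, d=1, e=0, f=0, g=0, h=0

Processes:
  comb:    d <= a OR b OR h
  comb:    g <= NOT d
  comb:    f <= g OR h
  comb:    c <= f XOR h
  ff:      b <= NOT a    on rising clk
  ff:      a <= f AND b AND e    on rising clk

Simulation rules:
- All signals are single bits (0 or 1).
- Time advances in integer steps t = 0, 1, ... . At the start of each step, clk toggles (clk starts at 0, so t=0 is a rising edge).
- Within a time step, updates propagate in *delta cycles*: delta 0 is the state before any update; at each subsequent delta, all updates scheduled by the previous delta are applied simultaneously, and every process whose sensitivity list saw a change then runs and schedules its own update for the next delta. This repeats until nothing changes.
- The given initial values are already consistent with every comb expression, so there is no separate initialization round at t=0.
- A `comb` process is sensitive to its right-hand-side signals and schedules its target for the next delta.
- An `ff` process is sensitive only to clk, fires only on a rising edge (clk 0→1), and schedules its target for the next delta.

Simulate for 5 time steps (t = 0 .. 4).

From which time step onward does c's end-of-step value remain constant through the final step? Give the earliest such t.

2

t0.Δ0 clk=0 e=0 c=0 g=0 d=1 a=1 f=0 h=0 b=1
t0.Δ1 clk=1 e=0 c=0 g=0 d=1 a=1 f=0 h=0 b=1
t0.Δ2 clk=1 e=0 c=0 g=0 d=1 a=0 f=0 h=0 b=0
t0.Δ3 clk=1 e=0 c=0 g=0 d=0 a=0 f=0 h=0 b=0
t0.Δ4 clk=1 e=0 c=0 g=1 d=0 a=0 f=0 h=0 b=0
t0.Δ5 clk=1 e=0 c=0 g=1 d=0 a=0 f=1 h=0 b=0
t0.Δ6 clk=1 e=0 c=1 g=1 d=0 a=0 f=1 h=0 b=0
t1.Δ0 clk=1 e=0 c=1 g=1 d=0 a=0 f=1 h=0 b=0
t1.Δ1 clk=0 e=0 c=1 g=1 d=0 a=0 f=1 h=0 b=0
t2.Δ0 clk=0 e=0 c=1 g=1 d=0 a=0 f=1 h=0 b=0
t2.Δ1 clk=1 e=0 c=1 g=1 d=0 a=0 f=1 h=0 b=0
t2.Δ2 clk=1 e=0 c=1 g=1 d=0 a=0 f=1 h=0 b=1
t2.Δ3 clk=1 e=0 c=1 g=1 d=1 a=0 f=1 h=0 b=1
t2.Δ4 clk=1 e=0 c=1 g=0 d=1 a=0 f=1 h=0 b=1
t2.Δ5 clk=1 e=0 c=1 g=0 d=1 a=0 f=0 h=0 b=1
t2.Δ6 clk=1 e=0 c=0 g=0 d=1 a=0 f=0 h=0 b=1
t3.Δ0 clk=1 e=0 c=0 g=0 d=1 a=0 f=0 h=0 b=1
t3.Δ1 clk=0 e=0 c=0 g=0 d=1 a=0 f=0 h=0 b=1
t4.Δ0 clk=0 e=0 c=0 g=0 d=1 a=0 f=0 h=0 b=1
t4.Δ1 clk=1 e=0 c=0 g=0 d=1 a=0 f=0 h=0 b=1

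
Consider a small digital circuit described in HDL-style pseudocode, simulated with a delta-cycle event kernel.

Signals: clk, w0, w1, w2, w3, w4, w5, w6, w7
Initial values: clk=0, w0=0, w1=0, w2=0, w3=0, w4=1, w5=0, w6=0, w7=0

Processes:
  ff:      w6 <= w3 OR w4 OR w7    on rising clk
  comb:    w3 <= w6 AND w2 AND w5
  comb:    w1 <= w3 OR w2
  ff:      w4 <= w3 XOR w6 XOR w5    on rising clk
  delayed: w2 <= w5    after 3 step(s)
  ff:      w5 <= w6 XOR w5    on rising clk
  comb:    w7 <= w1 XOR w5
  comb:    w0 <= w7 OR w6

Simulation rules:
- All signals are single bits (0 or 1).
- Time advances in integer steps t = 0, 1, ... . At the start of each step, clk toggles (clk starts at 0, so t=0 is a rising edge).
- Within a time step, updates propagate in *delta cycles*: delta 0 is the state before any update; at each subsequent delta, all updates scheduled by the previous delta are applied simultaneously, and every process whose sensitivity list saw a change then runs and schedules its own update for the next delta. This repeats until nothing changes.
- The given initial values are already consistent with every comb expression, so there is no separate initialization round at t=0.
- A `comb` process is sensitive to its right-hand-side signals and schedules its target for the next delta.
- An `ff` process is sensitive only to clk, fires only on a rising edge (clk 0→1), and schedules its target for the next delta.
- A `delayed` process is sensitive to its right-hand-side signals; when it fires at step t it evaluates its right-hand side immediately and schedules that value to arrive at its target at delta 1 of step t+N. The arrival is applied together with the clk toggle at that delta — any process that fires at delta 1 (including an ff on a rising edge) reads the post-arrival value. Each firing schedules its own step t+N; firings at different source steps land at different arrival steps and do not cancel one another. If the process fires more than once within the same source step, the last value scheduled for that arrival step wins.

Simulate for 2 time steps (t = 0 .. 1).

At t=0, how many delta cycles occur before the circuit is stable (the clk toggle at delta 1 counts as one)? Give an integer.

t=0 Δ0: w0=0 w1=0 w3=0 w2=0 w6=0 w7=0 w5=0 clk=0 w4=1
  Δ1: clk:0→1
  Δ2: w6:0→1, w4:1→0
  Δ3: w0:0→1
  (3Δ to stable)
t=1 Δ0: w0=1 w1=0 w3=0 w2=0 w6=1 w7=0 w5=0 clk=1 w4=0
  Δ1: clk:1→0
  (1Δ to stable)

3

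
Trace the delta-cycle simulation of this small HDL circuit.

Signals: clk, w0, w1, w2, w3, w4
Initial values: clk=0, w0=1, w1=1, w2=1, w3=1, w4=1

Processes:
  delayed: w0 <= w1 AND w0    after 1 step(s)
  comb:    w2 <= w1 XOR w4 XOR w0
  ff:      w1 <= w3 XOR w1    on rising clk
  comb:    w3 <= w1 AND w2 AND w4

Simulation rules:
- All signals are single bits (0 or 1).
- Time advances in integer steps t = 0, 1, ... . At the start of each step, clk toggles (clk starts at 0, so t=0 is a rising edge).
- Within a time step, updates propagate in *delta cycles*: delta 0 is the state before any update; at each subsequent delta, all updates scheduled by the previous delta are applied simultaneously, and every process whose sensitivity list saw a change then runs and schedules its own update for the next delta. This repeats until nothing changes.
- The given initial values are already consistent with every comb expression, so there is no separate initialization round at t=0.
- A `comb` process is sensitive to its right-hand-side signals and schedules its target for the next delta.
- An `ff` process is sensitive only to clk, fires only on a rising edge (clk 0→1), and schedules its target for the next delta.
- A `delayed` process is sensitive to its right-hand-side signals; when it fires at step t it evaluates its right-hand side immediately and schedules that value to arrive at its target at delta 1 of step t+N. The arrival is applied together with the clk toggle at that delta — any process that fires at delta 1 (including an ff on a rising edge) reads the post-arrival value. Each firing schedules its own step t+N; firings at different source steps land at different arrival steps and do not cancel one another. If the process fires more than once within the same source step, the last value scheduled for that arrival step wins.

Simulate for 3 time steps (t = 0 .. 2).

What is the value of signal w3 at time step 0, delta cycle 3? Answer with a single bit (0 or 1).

t=0 Δ0: w2=1 clk=0 w1=1 w0=1 w3=1 w4=1
  Δ1: clk:0→1
  Δ2: w1:1→0
  Δ3: w2:1→0, w3:1→0
  (3Δ to stable)
t=1 Δ0: w2=0 clk=1 w1=0 w0=1 w3=0 w4=1
  Δ1: clk:1→0, w0:1→0
  Δ2: w2:0→1
  (2Δ to stable)
t=2 Δ0: w2=1 clk=0 w1=0 w0=0 w3=0 w4=1
  Δ1: clk:0→1
  (1Δ to stable)

0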